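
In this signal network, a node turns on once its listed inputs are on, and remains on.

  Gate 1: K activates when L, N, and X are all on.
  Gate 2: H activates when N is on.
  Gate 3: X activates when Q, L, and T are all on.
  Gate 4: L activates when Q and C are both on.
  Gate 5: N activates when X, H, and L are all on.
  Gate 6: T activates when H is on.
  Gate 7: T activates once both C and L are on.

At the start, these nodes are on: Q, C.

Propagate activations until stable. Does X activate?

Yes

Q and C are on, so L activates (Gate 4).
Gate 7: C and L on → T on.
Q, L, and T are on, so X activates (Gate 3).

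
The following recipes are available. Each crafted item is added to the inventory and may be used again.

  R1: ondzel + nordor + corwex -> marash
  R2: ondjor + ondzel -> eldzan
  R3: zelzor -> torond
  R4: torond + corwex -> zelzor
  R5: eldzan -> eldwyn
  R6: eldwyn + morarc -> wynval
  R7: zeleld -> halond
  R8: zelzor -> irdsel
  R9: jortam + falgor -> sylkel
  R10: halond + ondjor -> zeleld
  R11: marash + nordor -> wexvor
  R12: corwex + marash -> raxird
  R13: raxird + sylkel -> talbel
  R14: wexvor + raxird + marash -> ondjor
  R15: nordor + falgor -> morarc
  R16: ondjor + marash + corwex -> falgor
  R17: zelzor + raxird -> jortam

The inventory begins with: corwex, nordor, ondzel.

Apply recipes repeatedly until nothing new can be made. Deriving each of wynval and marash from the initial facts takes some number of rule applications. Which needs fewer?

marash: ondzel + nordor + corwex -> marash (R1). [1 rule application]
wynval: Using R1, ondzel, nordor, and corwex make marash. marash + nordor -> wexvor (R11). corwex + marash -> raxird (R12). wexvor + raxird + marash -> ondjor (R14). Using R16, ondjor, marash, and corwex make falgor. Using R2, ondjor and ondzel make eldzan. nordor + falgor -> morarc (R15). Using R5, eldzan makes eldwyn. eldwyn + morarc -> wynval (R6). [9 rule applications]
marash needs fewer.

marash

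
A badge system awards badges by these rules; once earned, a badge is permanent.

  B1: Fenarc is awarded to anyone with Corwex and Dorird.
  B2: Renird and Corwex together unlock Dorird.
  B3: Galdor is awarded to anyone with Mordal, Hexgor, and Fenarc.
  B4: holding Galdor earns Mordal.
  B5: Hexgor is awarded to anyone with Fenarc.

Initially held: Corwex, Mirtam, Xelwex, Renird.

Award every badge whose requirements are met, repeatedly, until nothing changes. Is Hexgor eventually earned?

With Renird and Corwex, Dorird is earned (B2).
With Corwex and Dorird, Fenarc is earned (B1).
With Fenarc, Hexgor is earned (B5).

Yes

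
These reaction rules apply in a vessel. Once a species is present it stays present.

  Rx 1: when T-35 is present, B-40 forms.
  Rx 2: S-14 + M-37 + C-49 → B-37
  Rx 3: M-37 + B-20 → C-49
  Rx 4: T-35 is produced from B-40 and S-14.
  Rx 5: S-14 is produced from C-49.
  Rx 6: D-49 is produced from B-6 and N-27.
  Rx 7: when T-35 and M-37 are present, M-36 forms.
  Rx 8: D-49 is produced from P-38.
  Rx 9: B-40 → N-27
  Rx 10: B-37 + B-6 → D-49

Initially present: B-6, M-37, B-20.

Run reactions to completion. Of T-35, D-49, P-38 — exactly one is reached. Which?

M-37 and B-20 present → C-49 forms (Rx 3).
C-49 present → S-14 forms (Rx 5).
S-14, M-37, and C-49 present → B-37 forms (Rx 2).
B-37 and B-6 present → D-49 forms (Rx 10).
No rule produces P-38, and it is not given. T-35 would need B-40 and S-14 (Rx 4), but B-40 never forms.

D-49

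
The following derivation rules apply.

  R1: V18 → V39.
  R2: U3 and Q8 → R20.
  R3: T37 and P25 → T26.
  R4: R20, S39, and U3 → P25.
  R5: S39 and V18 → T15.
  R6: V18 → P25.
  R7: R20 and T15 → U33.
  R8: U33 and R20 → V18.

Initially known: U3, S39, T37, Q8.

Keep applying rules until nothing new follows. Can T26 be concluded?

Yes

U3 and Q8 hold, so R20 follows (R2).
R20, S39, and U3 hold, so P25 follows (R4).
From T37 and P25, R3 gives T26.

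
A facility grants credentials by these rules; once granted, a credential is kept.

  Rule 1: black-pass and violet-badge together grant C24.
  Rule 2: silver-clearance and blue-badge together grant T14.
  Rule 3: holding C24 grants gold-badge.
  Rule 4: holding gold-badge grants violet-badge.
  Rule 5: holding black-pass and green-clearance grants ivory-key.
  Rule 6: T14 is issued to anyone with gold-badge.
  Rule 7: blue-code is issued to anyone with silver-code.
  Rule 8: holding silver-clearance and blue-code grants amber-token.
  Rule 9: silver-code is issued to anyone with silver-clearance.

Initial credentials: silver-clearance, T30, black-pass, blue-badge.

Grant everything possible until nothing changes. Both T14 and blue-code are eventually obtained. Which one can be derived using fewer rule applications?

T14: Holding silver-clearance and blue-badge grants T14 (Rule 2). [1 rule application]
blue-code: Holding silver-clearance grants silver-code (Rule 9). Holding silver-code grants blue-code (Rule 7). [2 rule applications]
T14 needs fewer.

T14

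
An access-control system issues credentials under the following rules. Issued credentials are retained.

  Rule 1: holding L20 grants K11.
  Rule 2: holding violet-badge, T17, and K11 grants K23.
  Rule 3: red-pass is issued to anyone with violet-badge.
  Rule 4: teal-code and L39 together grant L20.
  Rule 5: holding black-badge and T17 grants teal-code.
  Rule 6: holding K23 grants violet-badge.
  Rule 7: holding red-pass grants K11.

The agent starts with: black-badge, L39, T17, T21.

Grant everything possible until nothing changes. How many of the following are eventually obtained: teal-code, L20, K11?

Holding black-badge and T17 grants teal-code (Rule 5).
Holding teal-code and L39 grants L20 (Rule 4).
Holding L20 grants K11 (Rule 1).
teal-code: reached.
L20: reached.
K11: reached.
All 3 are reached.

3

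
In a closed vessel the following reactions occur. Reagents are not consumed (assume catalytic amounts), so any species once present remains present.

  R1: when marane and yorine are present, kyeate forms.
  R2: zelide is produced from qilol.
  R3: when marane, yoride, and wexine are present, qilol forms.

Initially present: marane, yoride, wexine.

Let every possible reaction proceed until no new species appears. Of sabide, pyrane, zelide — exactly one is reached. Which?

zelide

marane, yoride, and wexine present → qilol forms (R3).
qilol present → zelide forms (R2).
No rule produces pyrane, and it is not given. No rule produces sabide, and it is not given.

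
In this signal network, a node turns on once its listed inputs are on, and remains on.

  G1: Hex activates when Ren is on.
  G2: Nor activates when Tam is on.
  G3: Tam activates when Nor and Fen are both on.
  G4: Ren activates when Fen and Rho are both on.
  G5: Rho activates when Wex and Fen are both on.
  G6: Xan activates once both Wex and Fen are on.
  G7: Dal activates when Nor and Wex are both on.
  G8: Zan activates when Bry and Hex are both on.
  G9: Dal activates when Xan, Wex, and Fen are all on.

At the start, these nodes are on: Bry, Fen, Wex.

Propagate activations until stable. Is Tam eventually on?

Tam would need Nor and Fen (G3), but Nor never turns on.

No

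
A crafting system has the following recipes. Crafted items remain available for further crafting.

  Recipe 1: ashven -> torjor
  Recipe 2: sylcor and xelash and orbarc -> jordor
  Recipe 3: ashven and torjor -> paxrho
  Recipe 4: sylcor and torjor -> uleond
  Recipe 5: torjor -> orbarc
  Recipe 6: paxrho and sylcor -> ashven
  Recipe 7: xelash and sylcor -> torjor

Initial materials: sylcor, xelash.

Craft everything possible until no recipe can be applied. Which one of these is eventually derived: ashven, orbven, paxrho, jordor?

jordor

Using Recipe 7, xelash and sylcor make torjor.
Using Recipe 5, torjor makes orbarc.
Using Recipe 2, sylcor, xelash, and orbarc make jordor.
ashven would need paxrho and sylcor (Recipe 6), but paxrho is never obtained. paxrho would need ashven and torjor (Recipe 3), but ashven is never obtained. No rule produces orbven, and it is not given.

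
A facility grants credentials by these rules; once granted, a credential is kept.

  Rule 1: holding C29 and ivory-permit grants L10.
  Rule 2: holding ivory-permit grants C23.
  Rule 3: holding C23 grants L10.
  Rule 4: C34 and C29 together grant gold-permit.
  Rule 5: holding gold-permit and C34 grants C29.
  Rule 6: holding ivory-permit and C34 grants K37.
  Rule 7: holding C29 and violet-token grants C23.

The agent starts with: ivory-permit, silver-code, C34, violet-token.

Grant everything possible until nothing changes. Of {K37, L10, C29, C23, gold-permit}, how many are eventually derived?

Holding ivory-permit and C34 grants K37 (Rule 6).
Holding ivory-permit grants C23 (Rule 2).
Holding C23 grants L10 (Rule 3).
K37: reached.
L10: reached.
C29 would need gold-permit and C34 (Rule 5), but gold-permit is never granted.
C23: reached.
gold-permit would need C34 and C29 (Rule 4), but C29 is never granted.
Reached: K37, L10, and C23 — 3 of the 5.

3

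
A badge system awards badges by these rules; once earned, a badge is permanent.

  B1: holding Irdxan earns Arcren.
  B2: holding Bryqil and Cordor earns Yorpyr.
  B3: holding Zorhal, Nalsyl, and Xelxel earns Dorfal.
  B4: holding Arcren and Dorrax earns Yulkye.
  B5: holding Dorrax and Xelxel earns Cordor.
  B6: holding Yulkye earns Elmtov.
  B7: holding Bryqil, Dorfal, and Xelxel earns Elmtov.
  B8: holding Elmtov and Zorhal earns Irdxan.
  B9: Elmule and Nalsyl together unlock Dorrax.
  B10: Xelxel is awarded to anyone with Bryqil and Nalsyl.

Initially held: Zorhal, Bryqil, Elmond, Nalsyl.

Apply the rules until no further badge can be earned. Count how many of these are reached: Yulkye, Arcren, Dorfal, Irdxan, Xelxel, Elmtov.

With Bryqil and Nalsyl, Xelxel is earned (B10).
With Zorhal, Nalsyl, and Xelxel, Dorfal is earned (B3).
With Bryqil, Dorfal, and Xelxel, Elmtov is earned (B7).
With Elmtov and Zorhal, Irdxan is earned (B8).
With Irdxan, Arcren is earned (B1).
Yulkye would need Arcren and Dorrax (B4), but Dorrax is never earned.
Arcren: reached.
Dorfal: reached.
Irdxan: reached.
Xelxel: reached.
Elmtov: reached.
Reached: Arcren, Dorfal, Irdxan, Xelxel, and Elmtov — 5 of the 6.

5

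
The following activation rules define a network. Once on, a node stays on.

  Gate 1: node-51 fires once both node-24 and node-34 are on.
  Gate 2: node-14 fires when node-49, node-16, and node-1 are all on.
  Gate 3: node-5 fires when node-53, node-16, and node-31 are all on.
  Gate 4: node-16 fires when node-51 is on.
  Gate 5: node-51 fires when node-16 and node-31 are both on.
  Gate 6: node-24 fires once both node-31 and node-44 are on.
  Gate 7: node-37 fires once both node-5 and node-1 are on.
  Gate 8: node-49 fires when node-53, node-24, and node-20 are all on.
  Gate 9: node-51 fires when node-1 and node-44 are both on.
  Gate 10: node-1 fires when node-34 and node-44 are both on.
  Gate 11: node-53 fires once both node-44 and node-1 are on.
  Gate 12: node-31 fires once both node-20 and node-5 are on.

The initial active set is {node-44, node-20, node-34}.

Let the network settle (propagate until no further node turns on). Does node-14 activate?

No

node-14 would need node-49, node-16, and node-1 (Gate 2), but node-49 never turns on.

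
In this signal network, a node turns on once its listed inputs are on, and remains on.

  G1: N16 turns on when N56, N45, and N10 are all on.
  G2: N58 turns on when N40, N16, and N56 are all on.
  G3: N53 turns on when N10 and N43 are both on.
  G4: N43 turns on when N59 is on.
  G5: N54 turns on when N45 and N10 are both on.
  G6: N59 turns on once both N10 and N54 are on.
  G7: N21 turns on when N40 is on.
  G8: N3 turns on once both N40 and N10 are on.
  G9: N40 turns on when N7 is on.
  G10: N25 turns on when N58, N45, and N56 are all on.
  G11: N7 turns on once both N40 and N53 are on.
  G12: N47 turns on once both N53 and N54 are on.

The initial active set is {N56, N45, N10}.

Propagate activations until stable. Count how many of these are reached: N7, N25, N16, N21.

G1: N56, N45, and N10 on → N16 on.
N7 would need N40 and N53 (G11), but N40 never turns on.
N25 would need N58, N45, and N56 (G10), but N58 never turns on.
N16: reached.
N21 would need N40 (G7), but N40 never turns on.
Reached: N16 — 1 of the 4.

1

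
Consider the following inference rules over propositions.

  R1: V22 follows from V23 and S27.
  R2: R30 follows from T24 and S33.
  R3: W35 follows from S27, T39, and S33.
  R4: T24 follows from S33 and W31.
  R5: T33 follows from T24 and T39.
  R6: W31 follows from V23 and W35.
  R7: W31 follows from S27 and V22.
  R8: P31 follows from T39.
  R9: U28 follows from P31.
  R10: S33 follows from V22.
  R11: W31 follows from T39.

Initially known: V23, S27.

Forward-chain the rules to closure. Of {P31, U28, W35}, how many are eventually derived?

0

P31 would need T39 (R8), but T39 is never established.
U28 would need P31 (R9), but P31 is never established.
W35 would need S27, T39, and S33 (R3), but T39 is never established.
None of the 3 are reached.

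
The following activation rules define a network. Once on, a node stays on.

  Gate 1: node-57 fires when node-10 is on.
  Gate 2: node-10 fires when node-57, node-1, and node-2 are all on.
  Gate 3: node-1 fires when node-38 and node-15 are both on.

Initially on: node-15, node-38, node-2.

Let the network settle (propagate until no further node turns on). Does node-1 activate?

node-38 and node-15 are on, so node-1 fires (Gate 3).

Yes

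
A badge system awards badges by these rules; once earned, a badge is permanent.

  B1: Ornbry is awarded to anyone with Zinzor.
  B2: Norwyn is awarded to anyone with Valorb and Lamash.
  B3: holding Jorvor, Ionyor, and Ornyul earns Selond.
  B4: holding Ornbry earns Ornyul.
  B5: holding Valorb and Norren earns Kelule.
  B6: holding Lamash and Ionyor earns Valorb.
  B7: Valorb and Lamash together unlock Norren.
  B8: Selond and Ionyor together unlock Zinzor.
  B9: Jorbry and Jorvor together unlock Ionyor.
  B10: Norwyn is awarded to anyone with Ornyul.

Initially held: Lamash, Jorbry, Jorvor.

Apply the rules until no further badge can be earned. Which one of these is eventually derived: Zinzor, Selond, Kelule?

With Jorbry and Jorvor, Ionyor is earned (B9).
With Lamash and Ionyor, Valorb is earned (B6).
With Valorb and Lamash, Norren is earned (B7).
With Valorb and Norren, Kelule is earned (B5).
Selond would need Jorvor, Ionyor, and Ornyul (B3), but Ornyul is never earned. Zinzor would need Selond and Ionyor (B8), but Selond is never earned.

Kelule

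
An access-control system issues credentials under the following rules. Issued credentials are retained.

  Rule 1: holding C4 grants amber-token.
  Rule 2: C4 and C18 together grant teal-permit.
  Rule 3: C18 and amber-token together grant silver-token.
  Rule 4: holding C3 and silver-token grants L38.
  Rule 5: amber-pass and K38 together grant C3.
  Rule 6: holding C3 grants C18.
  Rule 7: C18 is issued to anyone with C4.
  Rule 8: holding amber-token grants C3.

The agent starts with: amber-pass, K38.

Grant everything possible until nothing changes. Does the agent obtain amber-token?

No

amber-token would need C4 (Rule 1), but C4 is never granted.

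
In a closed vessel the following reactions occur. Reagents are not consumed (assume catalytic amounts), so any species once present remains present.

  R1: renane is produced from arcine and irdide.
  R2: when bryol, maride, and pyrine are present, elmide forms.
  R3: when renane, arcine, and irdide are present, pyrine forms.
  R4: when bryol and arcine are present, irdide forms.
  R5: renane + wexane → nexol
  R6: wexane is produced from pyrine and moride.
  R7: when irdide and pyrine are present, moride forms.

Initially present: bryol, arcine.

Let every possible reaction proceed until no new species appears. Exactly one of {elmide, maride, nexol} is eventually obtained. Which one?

nexol

bryol and arcine present → irdide forms (R4).
arcine and irdide present → renane forms (R1).
renane, arcine, and irdide present → pyrine forms (R3).
irdide and pyrine present → moride forms (R7).
pyrine and moride present → wexane forms (R6).
renane and wexane present → nexol forms (R5).
elmide would need bryol, maride, and pyrine (R2), but maride never forms. No rule produces maride, and it is not given.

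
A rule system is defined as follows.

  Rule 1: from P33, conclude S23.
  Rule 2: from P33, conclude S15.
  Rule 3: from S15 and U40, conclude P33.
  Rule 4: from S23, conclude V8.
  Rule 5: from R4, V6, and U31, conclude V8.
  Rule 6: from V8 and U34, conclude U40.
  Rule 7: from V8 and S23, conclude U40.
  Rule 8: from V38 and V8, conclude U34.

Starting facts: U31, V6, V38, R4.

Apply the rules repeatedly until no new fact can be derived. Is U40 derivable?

Yes

From R4, V6, and U31, Rule 5 gives V8.
From V38 and V8, Rule 8 gives U34.
From V8 and U34, Rule 6 gives U40.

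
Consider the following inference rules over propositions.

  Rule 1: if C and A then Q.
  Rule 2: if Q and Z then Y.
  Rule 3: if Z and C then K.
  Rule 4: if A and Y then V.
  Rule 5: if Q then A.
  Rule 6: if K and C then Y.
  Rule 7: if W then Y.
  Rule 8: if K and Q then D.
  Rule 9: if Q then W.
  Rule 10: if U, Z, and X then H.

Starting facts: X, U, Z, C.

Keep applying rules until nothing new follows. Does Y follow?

Z and C hold, so K follows (Rule 3).
From K and C, Rule 6 gives Y.

Yes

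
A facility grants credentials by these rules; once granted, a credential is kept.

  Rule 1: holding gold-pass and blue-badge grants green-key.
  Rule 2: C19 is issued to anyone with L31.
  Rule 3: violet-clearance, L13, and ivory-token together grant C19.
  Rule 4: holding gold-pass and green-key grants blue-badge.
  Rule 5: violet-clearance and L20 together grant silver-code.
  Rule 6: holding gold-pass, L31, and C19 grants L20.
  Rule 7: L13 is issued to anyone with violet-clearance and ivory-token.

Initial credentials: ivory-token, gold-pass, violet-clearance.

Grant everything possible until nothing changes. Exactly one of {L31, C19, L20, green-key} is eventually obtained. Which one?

C19

Holding violet-clearance and ivory-token grants L13 (Rule 7).
Holding violet-clearance, L13, and ivory-token grants C19 (Rule 3).
L20 would need gold-pass, L31, and C19 (Rule 6), but L31 is never granted. green-key would need gold-pass and blue-badge (Rule 1), but blue-badge is never granted. No rule produces L31, and it is not given.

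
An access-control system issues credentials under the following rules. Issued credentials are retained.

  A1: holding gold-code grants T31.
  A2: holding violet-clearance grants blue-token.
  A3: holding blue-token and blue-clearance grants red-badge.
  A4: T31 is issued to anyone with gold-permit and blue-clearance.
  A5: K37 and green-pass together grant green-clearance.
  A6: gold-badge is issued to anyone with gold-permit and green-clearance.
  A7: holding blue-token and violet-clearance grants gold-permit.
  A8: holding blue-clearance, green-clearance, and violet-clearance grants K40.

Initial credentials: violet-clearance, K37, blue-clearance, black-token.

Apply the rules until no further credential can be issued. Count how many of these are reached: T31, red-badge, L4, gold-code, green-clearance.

2

Holding violet-clearance grants blue-token (A2).
Holding blue-token and blue-clearance grants red-badge (A3).
Holding blue-token and violet-clearance grants gold-permit (A7).
Holding gold-permit and blue-clearance grants T31 (A4).
T31: reached.
red-badge: reached.
No rule produces L4, and it is not given.
No rule produces gold-code, and it is not given.
green-clearance would need K37 and green-pass (A5), but green-pass is never granted.
Reached: T31 and red-badge — 2 of the 5.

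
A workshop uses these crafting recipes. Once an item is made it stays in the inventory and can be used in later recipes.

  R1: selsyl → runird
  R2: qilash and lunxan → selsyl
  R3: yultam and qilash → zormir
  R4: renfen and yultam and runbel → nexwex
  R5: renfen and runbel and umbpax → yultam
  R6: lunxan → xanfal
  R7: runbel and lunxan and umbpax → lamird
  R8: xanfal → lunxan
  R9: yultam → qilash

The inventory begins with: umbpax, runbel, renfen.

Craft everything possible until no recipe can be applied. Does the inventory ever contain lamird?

No

lamird would need runbel, lunxan, and umbpax (R7), but lunxan is never obtained.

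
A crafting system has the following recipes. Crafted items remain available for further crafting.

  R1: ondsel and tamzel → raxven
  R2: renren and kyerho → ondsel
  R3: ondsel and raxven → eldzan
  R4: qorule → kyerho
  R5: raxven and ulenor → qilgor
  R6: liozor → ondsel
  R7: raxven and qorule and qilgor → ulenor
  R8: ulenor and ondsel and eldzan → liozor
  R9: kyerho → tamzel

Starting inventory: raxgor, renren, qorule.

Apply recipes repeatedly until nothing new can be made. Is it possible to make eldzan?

Yes

Using R4, qorule makes kyerho.
Using R2, renren and kyerho make ondsel.
Using R9, kyerho makes tamzel.
ondsel and tamzel → raxven (R1).
Using R3, ondsel and raxven make eldzan.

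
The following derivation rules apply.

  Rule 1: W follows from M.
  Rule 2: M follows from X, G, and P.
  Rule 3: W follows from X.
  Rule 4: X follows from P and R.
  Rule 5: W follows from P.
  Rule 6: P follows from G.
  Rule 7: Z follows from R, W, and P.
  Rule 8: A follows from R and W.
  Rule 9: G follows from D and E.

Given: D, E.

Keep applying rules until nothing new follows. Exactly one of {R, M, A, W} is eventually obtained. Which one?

W

D and E hold, so G follows (Rule 9).
G holds, so P follows (Rule 6).
P holds, so W follows (Rule 5).
M would need X, G, and P (Rule 2), but X is never established. A would need R and W (Rule 8), but R is never established. No rule produces R, and it is not given.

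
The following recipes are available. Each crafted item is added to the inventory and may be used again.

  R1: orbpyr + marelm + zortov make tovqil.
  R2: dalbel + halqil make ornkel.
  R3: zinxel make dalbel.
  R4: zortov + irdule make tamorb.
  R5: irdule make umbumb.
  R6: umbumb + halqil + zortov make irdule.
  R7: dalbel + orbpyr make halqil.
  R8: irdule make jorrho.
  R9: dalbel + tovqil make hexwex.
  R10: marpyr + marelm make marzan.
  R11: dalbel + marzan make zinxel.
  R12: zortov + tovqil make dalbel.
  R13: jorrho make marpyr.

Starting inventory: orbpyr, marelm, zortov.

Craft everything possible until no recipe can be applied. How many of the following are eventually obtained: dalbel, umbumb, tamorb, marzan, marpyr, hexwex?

orbpyr + marelm + zortov → tovqil (R1).
Using R12, zortov and tovqil make dalbel.
dalbel + tovqil → hexwex (R9).
dalbel: reached.
umbumb would need irdule (R5), but irdule is never obtained.
tamorb would need zortov and irdule (R4), but irdule is never obtained.
marzan would need marpyr and marelm (R10), but marpyr is never obtained.
marpyr would need jorrho (R13), but jorrho is never obtained.
hexwex: reached.
Reached: dalbel and hexwex — 2 of the 6.

2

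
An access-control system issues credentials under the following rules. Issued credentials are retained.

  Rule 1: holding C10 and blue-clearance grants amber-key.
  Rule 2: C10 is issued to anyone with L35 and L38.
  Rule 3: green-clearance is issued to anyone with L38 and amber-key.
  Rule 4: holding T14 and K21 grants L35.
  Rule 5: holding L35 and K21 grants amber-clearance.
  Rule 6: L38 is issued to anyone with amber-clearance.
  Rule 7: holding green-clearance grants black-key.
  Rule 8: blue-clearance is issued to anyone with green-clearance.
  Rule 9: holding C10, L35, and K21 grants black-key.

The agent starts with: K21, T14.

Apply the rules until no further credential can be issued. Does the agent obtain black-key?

Holding T14 and K21 grants L35 (Rule 4).
Holding L35 and K21 grants amber-clearance (Rule 5).
Holding amber-clearance grants L38 (Rule 6).
Holding L35 and L38 grants C10 (Rule 2).
Holding C10, L35, and K21 grants black-key (Rule 9).

Yes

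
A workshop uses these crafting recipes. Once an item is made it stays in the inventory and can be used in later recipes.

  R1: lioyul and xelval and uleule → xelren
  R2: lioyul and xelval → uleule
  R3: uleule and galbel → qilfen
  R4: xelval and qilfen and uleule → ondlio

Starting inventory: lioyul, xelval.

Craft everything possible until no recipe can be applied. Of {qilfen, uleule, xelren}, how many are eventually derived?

lioyul and xelval → uleule (R2).
Using R1, lioyul, xelval, and uleule make xelren.
qilfen would need uleule and galbel (R3), but galbel is never obtained.
uleule: reached.
xelren: reached.
Reached: uleule and xelren — 2 of the 3.

2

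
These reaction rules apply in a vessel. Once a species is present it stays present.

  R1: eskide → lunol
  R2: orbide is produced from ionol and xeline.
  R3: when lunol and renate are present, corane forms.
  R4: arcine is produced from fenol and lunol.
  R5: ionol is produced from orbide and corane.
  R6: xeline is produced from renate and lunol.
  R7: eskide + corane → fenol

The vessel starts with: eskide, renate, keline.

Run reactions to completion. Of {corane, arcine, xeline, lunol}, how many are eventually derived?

eskide present → lunol forms (R1).
renate and lunol present → xeline forms (R6).
lunol and renate present → corane forms (R3).
eskide and corane present → fenol forms (R7).
fenol and lunol present → arcine forms (R4).
corane: reached.
arcine: reached.
xeline: reached.
lunol: reached.
All 4 are reached.

4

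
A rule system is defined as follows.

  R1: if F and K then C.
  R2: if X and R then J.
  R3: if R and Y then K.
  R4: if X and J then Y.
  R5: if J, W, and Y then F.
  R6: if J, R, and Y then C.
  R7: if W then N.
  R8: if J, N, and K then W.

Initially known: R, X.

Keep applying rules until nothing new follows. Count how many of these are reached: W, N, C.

From X and R, R2 gives J.
X and J hold, so Y follows (R4).
J, R, and Y hold, so C follows (R6).
W would need J, N, and K (R8), but N is never established.
N would need W (R7), but W is never established.
C: reached.
Reached: C — 1 of the 3.

1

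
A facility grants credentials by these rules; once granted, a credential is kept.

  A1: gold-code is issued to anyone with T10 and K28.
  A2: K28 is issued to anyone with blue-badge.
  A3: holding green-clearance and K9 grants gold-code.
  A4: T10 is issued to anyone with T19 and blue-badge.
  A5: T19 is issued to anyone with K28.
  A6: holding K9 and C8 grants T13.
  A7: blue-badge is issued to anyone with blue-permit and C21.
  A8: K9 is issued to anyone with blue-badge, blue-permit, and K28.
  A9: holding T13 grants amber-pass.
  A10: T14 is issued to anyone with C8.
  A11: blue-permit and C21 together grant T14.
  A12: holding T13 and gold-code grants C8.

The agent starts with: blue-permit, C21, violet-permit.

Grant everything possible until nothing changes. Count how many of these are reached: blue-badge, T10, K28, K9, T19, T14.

6

Holding blue-permit and C21 grants blue-badge (A7).
Holding blue-permit and C21 grants T14 (A11).
Holding blue-badge grants K28 (A2).
Holding blue-badge, blue-permit, and K28 grants K9 (A8).
Holding K28 grants T19 (A5).
Holding T19 and blue-badge grants T10 (A4).
blue-badge: reached.
T10: reached.
K28: reached.
K9: reached.
T19: reached.
T14: reached.
All 6 are reached.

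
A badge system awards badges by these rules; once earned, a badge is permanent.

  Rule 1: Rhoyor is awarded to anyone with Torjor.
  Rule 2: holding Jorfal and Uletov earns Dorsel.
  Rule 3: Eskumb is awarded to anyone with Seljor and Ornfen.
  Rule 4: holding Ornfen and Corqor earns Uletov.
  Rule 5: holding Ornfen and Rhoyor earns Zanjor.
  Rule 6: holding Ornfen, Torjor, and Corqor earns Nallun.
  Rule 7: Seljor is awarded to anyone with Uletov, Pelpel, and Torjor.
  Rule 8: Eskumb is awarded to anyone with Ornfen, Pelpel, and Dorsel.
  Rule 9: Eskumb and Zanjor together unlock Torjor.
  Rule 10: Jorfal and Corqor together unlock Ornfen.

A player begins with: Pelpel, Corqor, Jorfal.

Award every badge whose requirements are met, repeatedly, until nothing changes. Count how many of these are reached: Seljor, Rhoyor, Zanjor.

0

Seljor would need Uletov, Pelpel, and Torjor (Rule 7), but Torjor is never earned.
Rhoyor would need Torjor (Rule 1), but Torjor is never earned.
Zanjor would need Ornfen and Rhoyor (Rule 5), but Rhoyor is never earned.
None of the 3 are reached.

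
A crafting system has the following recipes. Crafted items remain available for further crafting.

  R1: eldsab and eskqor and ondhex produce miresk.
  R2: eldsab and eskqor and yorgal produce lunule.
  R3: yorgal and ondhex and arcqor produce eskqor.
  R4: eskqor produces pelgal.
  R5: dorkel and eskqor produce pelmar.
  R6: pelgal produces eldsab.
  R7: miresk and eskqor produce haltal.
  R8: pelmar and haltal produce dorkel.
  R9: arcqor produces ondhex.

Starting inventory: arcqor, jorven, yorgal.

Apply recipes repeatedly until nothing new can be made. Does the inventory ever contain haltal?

arcqor → ondhex (R9).
yorgal and ondhex and arcqor → eskqor (R3).
eskqor → pelgal (R4).
Using R6, pelgal makes eldsab.
eldsab and eskqor and ondhex → miresk (R1).
miresk and eskqor → haltal (R7).

Yes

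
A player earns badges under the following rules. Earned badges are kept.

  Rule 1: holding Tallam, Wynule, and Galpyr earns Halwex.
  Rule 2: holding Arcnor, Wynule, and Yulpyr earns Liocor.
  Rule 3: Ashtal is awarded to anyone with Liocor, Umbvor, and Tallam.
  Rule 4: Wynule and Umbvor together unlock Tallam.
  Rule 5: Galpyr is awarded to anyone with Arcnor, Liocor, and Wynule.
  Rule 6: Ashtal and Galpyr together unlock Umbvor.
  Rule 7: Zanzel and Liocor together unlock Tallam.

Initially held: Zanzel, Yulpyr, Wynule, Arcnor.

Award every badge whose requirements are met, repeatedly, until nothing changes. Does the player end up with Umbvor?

Umbvor would need Ashtal and Galpyr (Rule 6), but Ashtal is never earned.

No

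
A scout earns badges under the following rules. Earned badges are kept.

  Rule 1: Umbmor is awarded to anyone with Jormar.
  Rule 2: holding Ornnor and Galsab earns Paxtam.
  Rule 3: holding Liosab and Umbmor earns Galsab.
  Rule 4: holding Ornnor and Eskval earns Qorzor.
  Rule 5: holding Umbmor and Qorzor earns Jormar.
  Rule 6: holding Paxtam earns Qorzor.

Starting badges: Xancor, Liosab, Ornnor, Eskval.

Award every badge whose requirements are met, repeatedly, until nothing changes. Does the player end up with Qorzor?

With Ornnor and Eskval, Qorzor is earned (Rule 4).

Yes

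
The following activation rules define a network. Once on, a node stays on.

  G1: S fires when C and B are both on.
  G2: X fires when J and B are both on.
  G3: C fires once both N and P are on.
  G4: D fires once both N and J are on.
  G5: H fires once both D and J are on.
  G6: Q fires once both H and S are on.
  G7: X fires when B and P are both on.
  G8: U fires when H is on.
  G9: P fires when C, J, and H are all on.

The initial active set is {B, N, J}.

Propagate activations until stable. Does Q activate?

No

Q would need H and S (G6), but S never turns on.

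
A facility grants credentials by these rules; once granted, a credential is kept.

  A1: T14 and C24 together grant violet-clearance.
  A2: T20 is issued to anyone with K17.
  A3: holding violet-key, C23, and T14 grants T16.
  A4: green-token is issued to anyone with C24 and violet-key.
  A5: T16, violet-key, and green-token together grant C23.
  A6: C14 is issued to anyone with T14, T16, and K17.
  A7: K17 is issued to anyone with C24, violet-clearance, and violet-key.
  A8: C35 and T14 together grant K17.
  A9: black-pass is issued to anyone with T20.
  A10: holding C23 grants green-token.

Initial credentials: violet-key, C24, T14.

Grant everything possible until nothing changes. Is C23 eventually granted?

No

C23 would need T16, violet-key, and green-token (A5), but T16 is never granted.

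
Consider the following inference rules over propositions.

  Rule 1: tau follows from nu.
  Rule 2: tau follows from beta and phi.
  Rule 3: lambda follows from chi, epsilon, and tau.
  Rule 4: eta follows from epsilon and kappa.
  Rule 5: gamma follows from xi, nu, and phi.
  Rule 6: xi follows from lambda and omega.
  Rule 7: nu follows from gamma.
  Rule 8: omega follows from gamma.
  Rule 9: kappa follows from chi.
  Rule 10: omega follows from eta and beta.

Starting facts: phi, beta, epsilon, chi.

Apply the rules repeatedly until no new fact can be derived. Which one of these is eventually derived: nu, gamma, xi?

xi

beta and phi hold, so tau follows (Rule 2).
chi holds, so kappa follows (Rule 9).
From chi, epsilon, and tau, Rule 3 gives lambda.
epsilon and kappa hold, so eta follows (Rule 4).
eta and beta hold, so omega follows (Rule 10).
lambda and omega hold, so xi follows (Rule 6).
gamma would need xi, nu, and phi (Rule 5), but nu is never established. nu would need gamma (Rule 7), but gamma is never established.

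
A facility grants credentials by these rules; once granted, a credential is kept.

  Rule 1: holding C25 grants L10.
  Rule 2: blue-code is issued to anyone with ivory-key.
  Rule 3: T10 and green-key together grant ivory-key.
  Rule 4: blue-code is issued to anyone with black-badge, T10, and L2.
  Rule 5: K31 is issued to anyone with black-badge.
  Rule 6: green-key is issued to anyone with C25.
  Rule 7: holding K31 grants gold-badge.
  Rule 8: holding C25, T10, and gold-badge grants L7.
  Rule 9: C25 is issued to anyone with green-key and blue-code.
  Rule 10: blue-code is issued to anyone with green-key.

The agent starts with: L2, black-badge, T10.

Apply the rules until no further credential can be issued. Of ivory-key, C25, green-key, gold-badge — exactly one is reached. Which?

Holding black-badge grants K31 (Rule 5).
Holding K31 grants gold-badge (Rule 7).
ivory-key would need T10 and green-key (Rule 3), but green-key is never granted. green-key would need C25 (Rule 6), but C25 is never granted. C25 would need green-key and blue-code (Rule 9), but green-key is never granted.

gold-badge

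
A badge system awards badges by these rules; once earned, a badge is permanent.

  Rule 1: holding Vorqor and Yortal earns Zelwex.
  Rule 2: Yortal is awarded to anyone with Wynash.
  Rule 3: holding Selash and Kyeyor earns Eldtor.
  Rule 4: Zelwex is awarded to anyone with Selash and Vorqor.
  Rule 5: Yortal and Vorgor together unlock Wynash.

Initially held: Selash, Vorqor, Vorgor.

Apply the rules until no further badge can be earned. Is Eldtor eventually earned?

Eldtor would need Selash and Kyeyor (Rule 3), but Kyeyor is never earned.

No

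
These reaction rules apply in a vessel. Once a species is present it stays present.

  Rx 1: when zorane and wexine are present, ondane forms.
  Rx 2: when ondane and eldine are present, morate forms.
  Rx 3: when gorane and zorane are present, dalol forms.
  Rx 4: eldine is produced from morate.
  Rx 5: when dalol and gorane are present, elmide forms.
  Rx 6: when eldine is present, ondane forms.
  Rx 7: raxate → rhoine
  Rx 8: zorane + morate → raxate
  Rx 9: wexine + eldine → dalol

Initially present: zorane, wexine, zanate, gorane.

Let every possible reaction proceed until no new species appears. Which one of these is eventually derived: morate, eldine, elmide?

elmide

gorane and zorane present → dalol forms (Rx 3).
dalol and gorane present → elmide forms (Rx 5).
eldine would need morate (Rx 4), but morate never forms. morate would need ondane and eldine (Rx 2), but eldine never forms.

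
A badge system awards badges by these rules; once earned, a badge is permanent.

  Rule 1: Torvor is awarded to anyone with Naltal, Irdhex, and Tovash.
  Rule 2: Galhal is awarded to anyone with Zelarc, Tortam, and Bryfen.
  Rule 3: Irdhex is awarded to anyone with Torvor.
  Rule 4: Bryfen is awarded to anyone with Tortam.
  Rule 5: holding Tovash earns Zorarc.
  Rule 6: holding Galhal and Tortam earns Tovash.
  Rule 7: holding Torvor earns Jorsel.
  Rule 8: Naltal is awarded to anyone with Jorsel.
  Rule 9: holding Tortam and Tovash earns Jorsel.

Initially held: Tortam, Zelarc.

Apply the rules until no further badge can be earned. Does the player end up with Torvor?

No

Torvor would need Naltal, Irdhex, and Tovash (Rule 1), but Irdhex is never earned.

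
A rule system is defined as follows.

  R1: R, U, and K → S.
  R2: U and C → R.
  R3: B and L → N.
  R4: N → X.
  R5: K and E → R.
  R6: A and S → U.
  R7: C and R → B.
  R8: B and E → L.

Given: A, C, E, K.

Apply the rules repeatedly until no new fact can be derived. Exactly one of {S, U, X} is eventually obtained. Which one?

From K and E, R5 gives R.
From C and R, R7 gives B.
From B and E, R8 gives L.
From B and L, R3 gives N.
N holds, so X follows (R4).
S would need R, U, and K (R1), but U is never established. U would need A and S (R6), but S is never established.

X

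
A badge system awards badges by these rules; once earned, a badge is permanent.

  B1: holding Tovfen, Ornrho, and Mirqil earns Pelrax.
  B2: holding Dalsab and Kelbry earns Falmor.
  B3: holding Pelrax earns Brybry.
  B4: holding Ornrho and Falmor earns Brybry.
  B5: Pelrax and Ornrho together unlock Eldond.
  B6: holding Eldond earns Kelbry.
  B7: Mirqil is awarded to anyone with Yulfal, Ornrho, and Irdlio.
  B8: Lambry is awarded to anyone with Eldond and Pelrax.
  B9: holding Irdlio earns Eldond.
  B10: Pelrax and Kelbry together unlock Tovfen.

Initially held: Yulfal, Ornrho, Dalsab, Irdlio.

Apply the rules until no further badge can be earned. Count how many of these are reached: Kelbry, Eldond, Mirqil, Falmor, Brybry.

With Yulfal, Ornrho, and Irdlio, Mirqil is earned (B7).
With Irdlio, Eldond is earned (B9).
With Eldond, Kelbry is earned (B6).
With Dalsab and Kelbry, Falmor is earned (B2).
With Ornrho and Falmor, Brybry is earned (B4).
Kelbry: reached.
Eldond: reached.
Mirqil: reached.
Falmor: reached.
Brybry: reached.
All 5 are reached.

5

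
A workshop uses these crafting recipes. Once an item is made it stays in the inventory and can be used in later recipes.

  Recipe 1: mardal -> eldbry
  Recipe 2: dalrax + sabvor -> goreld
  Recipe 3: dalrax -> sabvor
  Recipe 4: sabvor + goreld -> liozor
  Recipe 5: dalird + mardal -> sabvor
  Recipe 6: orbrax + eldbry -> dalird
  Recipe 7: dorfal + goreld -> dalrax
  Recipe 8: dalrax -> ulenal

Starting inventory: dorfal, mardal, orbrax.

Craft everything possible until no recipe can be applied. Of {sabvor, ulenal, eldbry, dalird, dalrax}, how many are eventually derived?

mardal -> eldbry (Recipe 1).
orbrax + eldbry -> dalird (Recipe 6).
dalird + mardal -> sabvor (Recipe 5).
sabvor: reached.
ulenal would need dalrax (Recipe 8), but dalrax is never obtained.
eldbry: reached.
dalird: reached.
dalrax would need dorfal and goreld (Recipe 7), but goreld is never obtained.
Reached: sabvor, eldbry, and dalird — 3 of the 5.

3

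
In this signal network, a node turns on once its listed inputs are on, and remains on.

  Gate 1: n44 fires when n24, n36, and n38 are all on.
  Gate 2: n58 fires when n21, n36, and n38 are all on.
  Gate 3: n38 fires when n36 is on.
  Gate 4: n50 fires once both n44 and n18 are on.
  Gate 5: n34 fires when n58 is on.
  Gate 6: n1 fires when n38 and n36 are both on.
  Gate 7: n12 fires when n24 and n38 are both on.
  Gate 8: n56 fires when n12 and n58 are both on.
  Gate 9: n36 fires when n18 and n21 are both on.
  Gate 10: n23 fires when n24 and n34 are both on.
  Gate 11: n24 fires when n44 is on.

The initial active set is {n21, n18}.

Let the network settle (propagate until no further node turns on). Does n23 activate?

n23 would need n24 and n34 (Gate 10), but n24 never turns on.

No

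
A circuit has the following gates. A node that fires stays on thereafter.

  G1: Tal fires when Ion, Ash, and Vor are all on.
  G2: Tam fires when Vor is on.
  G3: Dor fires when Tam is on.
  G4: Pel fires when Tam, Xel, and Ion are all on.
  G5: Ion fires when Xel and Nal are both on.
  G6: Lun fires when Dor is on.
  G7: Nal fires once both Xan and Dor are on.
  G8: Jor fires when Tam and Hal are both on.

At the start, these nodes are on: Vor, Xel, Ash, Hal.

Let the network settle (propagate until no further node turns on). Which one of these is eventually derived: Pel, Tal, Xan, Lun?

Lun

G2: Vor on → Tam on.
Tam is on, so Dor fires (G3).
Dor is on, so Lun fires (G6).
Pel would need Tam, Xel, and Ion (G4), but Ion never turns on. No rule produces Xan, and it is not given. Tal would need Ion, Ash, and Vor (G1), but Ion never turns on.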